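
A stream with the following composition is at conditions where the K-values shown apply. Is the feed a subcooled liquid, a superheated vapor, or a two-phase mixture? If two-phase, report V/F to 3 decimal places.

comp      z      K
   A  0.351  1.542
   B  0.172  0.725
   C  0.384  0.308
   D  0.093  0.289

subcooled liquid

ΣzᵢKᵢ = 0.811; Σzᵢ/Kᵢ = 2.033.
Since ΣzᵢKᵢ < 1 the mixture is below its bubble point — single liquid phase.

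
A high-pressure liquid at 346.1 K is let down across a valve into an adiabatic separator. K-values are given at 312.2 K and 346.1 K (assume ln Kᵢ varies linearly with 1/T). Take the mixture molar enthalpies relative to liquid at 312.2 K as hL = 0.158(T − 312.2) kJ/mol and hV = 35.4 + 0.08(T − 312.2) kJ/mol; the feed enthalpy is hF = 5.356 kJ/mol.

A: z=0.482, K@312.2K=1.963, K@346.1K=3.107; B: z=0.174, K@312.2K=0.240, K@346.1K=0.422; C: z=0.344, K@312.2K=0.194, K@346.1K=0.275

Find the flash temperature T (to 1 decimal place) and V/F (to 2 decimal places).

T = 315.9 K, V/F = 0.14

Adiabatic flash: solve Rachford–Rice at each trial T, then check hF = ψ·hV(T) + (1−ψ)·hL(T).
  T = 312.2 K: K = (1.963, 0.240, 0.194), RR gives ψ = 0.072, H_out = 2.541 kJ/mol
  T = 346.1 K: K = (3.107, 0.422, 0.275), RR gives ψ = 0.464, H_out = 20.563 kJ/mol
  T = 329.1 K: K = (2.497, 0.323, 0.233), RR gives ψ = 0.307, H_out = 13.150 kJ/mol
  T = 320.6 K: K = (2.220, 0.279, 0.213), RR gives ψ = 0.205, H_out = 8.460 kJ/mol
  T = 316.4 K: K = (2.089, 0.259, 0.203), RR gives ψ = 0.144, H_out = 5.710 kJ/mol
  T = 314.3 K: K = (2.025, 0.249, 0.199), RR gives ψ = 0.109, H_out = 4.186 kJ/mol
Linear interpolation between T = 314.3 (H_out = 4.186) and T = 316.4 (H_out = 5.710) on hF = 5.356 gives T ≈ 315.9 K, at which ψ = 0.14.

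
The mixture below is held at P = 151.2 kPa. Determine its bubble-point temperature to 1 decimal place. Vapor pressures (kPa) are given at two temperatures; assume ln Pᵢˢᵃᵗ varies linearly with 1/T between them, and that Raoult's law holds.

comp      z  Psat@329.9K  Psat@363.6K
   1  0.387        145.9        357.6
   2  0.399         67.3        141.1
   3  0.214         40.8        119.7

T = 348.3 K

Bubble-point temperature: ΣzᵢPᵢˢᵃᵗ(T) = P. Interpolate ln Pᵢˢᵃᵗ = aᵢ + bᵢ/T.
  T = 329.9 K: ΣzᵢPᵢˢᵃᵗ = 92.05 kPa
  T = 363.6 K: ΣzᵢPᵢˢᵃᵗ = 220.31 kPa
  T = 346.8 K: ΣzᵢPᵢˢᵃᵗ = 145.47 kPa
  T = 355.2 K: ΣzᵢPᵢˢᵃᵗ = 179.85 kPa
  T = 351.0 K: ΣzᵢPᵢˢᵃᵗ = 161.94 kPa
  T = 348.9 K: ΣzᵢPᵢˢᵃᵗ = 153.53 kPa
Interpolating between 346.8 K and 348.9 K gives T ≈ 348.3 K.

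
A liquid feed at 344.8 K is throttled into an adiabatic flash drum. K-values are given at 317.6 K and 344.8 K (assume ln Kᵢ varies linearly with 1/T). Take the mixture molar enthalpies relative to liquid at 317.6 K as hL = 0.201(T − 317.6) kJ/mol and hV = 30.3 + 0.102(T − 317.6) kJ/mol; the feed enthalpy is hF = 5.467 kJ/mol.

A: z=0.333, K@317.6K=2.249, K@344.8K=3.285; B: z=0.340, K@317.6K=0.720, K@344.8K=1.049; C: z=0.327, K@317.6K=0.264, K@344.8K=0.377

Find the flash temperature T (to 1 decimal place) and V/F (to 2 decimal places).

T = 319.8 K, V/F = 0.17

Adiabatic flash: solve Rachford–Rice at each trial T, then check hF = ψ·hV(T) + (1−ψ)·hL(T).
  T = 317.6 K: K = (2.249, 0.720, 0.264), RR gives ψ = 0.119, H_out = 3.598 kJ/mol
  T = 344.8 K: K = (3.285, 1.049, 0.377), RR gives ψ = 0.619, H_out = 22.544 kJ/mol
  T = 331.2 K: K = (2.739, 0.876, 0.318), RR gives ψ = 0.385, H_out = 13.881 kJ/mol
  T = 324.4 K: K = (2.487, 0.796, 0.290), RR gives ψ = 0.259, H_out = 9.032 kJ/mol
  T = 321.0 K: K = (2.366, 0.757, 0.277), RR gives ψ = 0.191, H_out = 6.406 kJ/mol
  T = 319.3 K: K = (2.307, 0.739, 0.270), RR gives ψ = 0.156, H_out = 5.027 kJ/mol
Linear interpolation between T = 319.3 (H_out = 5.027) and T = 321.0 (H_out = 6.406) on hF = 5.467 gives T ≈ 319.8 K, at which ψ = 0.17.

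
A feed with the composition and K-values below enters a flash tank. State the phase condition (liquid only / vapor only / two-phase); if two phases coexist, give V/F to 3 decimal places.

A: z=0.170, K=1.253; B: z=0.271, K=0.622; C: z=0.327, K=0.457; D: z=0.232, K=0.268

liquid only

ΣzᵢKᵢ = 0.593; Σzᵢ/Kᵢ = 2.153.
Since ΣzᵢKᵢ < 1 the mixture is below its bubble point — single liquid phase.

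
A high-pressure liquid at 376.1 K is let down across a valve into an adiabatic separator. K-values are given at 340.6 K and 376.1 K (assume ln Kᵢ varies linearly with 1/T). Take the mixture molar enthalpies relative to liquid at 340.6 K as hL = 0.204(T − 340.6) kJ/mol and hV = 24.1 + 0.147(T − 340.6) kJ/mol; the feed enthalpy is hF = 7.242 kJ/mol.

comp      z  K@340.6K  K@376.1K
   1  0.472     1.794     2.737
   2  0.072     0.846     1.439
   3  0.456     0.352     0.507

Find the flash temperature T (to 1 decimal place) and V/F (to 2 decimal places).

T = 345.6 K, V/F = 0.26

Adiabatic flash: solve Rachford–Rice at each trial T, then check hF = ψ·hV(T) + (1−ψ)·hL(T).
  T = 340.6 K: K = (1.794, 0.846, 0.352), RR gives ψ = 0.142, H_out = 3.424 kJ/mol
  T = 376.1 K: K = (2.737, 1.439, 0.507), RR gives ψ = 0.792, H_out = 24.716 kJ/mol
  T = 358.4 K: K = (2.241, 1.119, 0.427), RR gives ψ = 0.505, H_out = 15.287 kJ/mol
  T = 349.5 K: K = (2.011, 0.976, 0.388), RR gives ψ = 0.342, H_out = 9.889 kJ/mol
  T = 345.1 K: K = (1.902, 0.910, 0.370), RR gives ψ = 0.250, H_out = 6.874 kJ/mol
  T = 347.3 K: K = (1.956, 0.943, 0.379), RR gives ψ = 0.297, H_out = 8.418 kJ/mol
Linear interpolation between T = 345.1 (H_out = 6.874) and T = 347.3 (H_out = 8.418) on hF = 7.242 gives T ≈ 345.6 K, at which ψ = 0.26.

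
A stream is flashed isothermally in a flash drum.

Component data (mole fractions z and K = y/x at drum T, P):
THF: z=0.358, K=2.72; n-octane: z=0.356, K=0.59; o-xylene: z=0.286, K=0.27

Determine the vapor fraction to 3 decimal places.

ψ = 0.265

Rachford–Rice: g(ψ) = Σ zᵢ(Kᵢ−1)/(1+ψ(Kᵢ−1)) = 0.
Check two-phase: ΣzᵢKᵢ = 1.261 > 1 and Σzᵢ/Kᵢ = 1.794 > 1, so g(0) = 0.261 > 0 and g(1) = -0.794 < 0.
Newton iteration, ψ⁰ = 0.5:
  ψ = 0.500: g = -0.1813, g' = -0.779 → ψ = 0.267
  ψ = 0.267: g = -0.0014, g' = -0.808 → ψ = 0.265
Converged at ψ = 0.265.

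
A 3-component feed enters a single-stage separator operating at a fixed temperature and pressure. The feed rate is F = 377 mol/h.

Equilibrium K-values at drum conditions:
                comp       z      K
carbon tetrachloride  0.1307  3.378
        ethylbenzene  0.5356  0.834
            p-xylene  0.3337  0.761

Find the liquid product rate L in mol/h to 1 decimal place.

Let ψ = V/F and solve Σ zᵢ(Kᵢ−1)/(1+ψ(Kᵢ−1)) = 0.
Check two-phase: ΣzᵢKᵢ = 1.1421 > 1 and Σzᵢ/Kᵢ = 1.1194 > 1, so g(0) = 0.1421 > 0 and g(1) = -0.1194 < 0.
Iterate (Newton) starting at ψ = 0.66:
  ψ = 0.6600: g = -0.07358, g' = -0.1574 → ψ = 0.1926
  ψ = 0.1926: g = 0.03772, g' = -0.3844 → ψ = 0.2907
  ψ = 0.2907: g = 0.00463, g' = -0.2967 → ψ = 0.3063
  ψ = 0.3063: g = 0.00008, g' = -0.2860 → ψ = 0.3066
Converged at ψ = 0.3066.
Then V = ψ·F = 0.3066·377 = 115.6 mol/h and L = F − V = 261.4 mol/h.

L = 261.4 mol/h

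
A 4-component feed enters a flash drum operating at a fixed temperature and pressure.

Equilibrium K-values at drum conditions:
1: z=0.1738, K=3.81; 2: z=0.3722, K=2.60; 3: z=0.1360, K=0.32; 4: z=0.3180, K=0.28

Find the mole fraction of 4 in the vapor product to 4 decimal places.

y_4 = 0.1445

Rachford–Rice: g(V/F) = Σ zᵢ(Kᵢ−1)/(1+V/F(Kᵢ−1)) = 0.
Feasibility: ΣzᵢKᵢ = 1.7625, Σzᵢ/Kᵢ = 1.7495 — both > 1, two phases present.
Iterate (Newton) starting at V/F = 0.55:
  V/F = 0.5500: g = -0.01818, g' = -1.0937 → V/F = 0.5334
  V/F = 0.5334: g = -0.00006, g' = -1.0865 → V/F = 0.5333
Converged at V/F = 0.5333.
Compositions from xᵢ = zᵢ/(1+V/F(Kᵢ−1)), yᵢ = Kᵢxᵢ:
  1: x = 0.0696, y = 0.2650
  2: x = 0.2008, y = 0.5222
  3: x = 0.2134, y = 0.0683
  4: x = 0.5162, y = 0.1445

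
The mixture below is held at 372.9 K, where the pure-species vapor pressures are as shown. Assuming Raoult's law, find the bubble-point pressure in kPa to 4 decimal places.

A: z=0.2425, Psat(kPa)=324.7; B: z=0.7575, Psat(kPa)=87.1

At the bubble point ψ → 0, so ΣzᵢKᵢ = 1 with Kᵢ = Pᵢˢᵃᵗ/P ⇒ P = ΣzᵢPᵢˢᵃᵗ.
P = 0.2425·324.7 + 0.7575·87.1 = 144.7180 kPa

Pbub = 144.7180 kPa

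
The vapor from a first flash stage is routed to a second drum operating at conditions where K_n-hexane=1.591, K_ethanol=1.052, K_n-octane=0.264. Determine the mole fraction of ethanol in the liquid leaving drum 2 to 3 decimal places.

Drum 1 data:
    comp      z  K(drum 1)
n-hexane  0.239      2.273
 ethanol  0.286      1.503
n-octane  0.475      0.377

Drum 1:
Let ψ₁ = V/F and solve Σ zᵢ(Kᵢ−1)/(1+ψ₁(Kᵢ−1)) = 0.
Check two-phase: ΣzᵢKᵢ = 1.152 > 1 and Σzᵢ/Kᵢ = 1.555 > 1, so g(0) = 0.152 > 0 and g(1) = -0.555 < 0.
Iterate (Newton) starting at ψ₁ = 0.49:
  ψ₁ = 0.490: g = -0.1232, g' = -0.575 → ψ₁ = 0.276
  ψ₁ = 0.276: g = -0.0059, g' = -0.537 → ψ₁ = 0.265
Converged at ψ₁ = 0.265.
Drum-1 compositions:
  n-hexane: x = 0.179, y = 0.406
  ethanol: x = 0.252, y = 0.379
  n-octane: x = 0.569, y = 0.214
Drum-2 feed = drum-1 vapor: z₂ = (0.4062, 0.3793, 0.2145).
Drum 2:
Let ψ₂ = V/F and solve Σ zᵢ(Kᵢ−1)/(1+ψ₂(Kᵢ−1)) = 0.
Feasibility: ΣzᵢKᵢ = 1.102, Σzᵢ/Kᵢ = 1.428 — both > 1, two phases present.
Iterate (Newton) starting at ψ₂ = 0.69:
  ψ₂ = 0.690: g = -0.1312, g' = -0.552 → ψ₂ = 0.452
  ψ₂ = 0.452: g = -0.0280, g' = -0.350 → ψ₂ = 0.373
  ψ₂ = 0.373: g = -0.0014, g' = -0.317 → ψ₂ = 0.368
Converged at ψ₂ = 0.368.
  n-hexane: x = 0.334, y = 0.531
  ethanol: x = 0.372, y = 0.392
  n-octane: x = 0.294, y = 0.078

x_ethanol (drum 2) = 0.372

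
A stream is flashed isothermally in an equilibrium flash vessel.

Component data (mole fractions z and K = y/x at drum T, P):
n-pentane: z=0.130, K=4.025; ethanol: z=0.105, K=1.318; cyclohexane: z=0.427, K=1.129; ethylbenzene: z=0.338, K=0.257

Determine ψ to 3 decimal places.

Material balance + equilibrium reduce to Σ zᵢ(Kᵢ−1)/(1+ψ(Kᵢ−1)) = 0.
g(0) = ΣzᵢKᵢ − 1 = 0.231 and g(1) = 1 − Σzᵢ/Kᵢ = -0.805, so a root lies in (0, 1).
Newton iteration, ψ⁰ = 0.59:
  ψ = 0.590: g = -0.2266, g' = -0.759 → ψ = 0.291
  ψ = 0.291: g = -0.0278, g' = -0.656 → ψ = 0.249
  ψ = 0.249: g = 0.0006, g' = -0.684 → ψ = 0.250
Converged at ψ = 0.250.

ψ = 0.250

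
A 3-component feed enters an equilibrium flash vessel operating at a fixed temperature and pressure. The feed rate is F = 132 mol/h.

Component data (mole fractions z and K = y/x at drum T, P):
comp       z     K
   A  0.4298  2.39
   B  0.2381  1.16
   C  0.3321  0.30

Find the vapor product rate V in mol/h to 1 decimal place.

Rachford–Rice: g(ψ) = Σ zᵢ(Kᵢ−1)/(1+ψ(Kᵢ−1)) = 0.
Feasibility: ΣzᵢKᵢ = 1.4030, Σzᵢ/Kᵢ = 1.4921 — both > 1, two phases present.
Newton–Raphson from ψ = 0.5:
  ψ = 0.5000: g = 0.03009, g' = -0.6794 → ψ = 0.5443
  ψ = 0.5443: g = -0.00040, g' = -0.6990 → ψ = 0.5437
Converged at ψ = 0.5437.
Then V = ψ·F = 0.5437·132 = 71.8 mol/h and L = F − V = 60.2 mol/h.

V = 71.8 mol/h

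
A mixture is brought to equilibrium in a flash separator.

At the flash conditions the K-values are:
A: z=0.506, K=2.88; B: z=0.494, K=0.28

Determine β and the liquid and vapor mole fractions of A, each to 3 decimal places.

Material balance + equilibrium reduce to Σ zᵢ(Kᵢ−1)/(1+β(Kᵢ−1)) = 0.
Check two-phase: ΣzᵢKᵢ = 1.596 > 1 and Σzᵢ/Kᵢ = 1.940 > 1, so g(0) = 0.596 > 0 and g(1) = -0.940 < 0.
Newton iteration, β⁰ = 0.5:
  β = 0.500: g = -0.0654, g' = -1.100 → β = 0.441
  β = 0.441: g = -0.0006, g' = -1.084 → β = 0.440
Converged at β = 0.440.
Compositions from xᵢ = zᵢ/(1+β(Kᵢ−1)), yᵢ = Kᵢxᵢ:
  A: x = 0.277, y = 0.798
  B: x = 0.723, y = 0.202

β = 0.440, x_A = 0.277, y_A = 0.798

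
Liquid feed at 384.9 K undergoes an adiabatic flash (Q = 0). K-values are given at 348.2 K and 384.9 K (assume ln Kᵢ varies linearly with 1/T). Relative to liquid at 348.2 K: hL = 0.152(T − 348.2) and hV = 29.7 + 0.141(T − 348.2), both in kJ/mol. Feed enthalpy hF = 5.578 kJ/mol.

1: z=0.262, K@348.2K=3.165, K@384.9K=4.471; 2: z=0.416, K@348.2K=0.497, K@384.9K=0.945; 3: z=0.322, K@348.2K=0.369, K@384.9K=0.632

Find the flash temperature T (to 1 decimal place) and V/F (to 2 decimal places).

Adiabatic flash: solve Rachford–Rice at each trial T, then check hF = ψ·hV(T) + (1−ψ)·hL(T).
  T = 348.2 K: K = (3.165, 0.497, 0.369), RR gives ψ = 0.127, H_out = 3.786 kJ/mol
  T = 384.9 K: K = (4.471, 0.945, 0.632), RR gives ψ = 0.969, H_out = 33.975 kJ/mol
  T = 366.5 K: K = (3.793, 0.696, 0.489), RR gives ψ = 0.392, H_out = 14.342 kJ/mol
  T = 357.4 K: K = (3.474, 0.591, 0.427), RR gives ψ = 0.245, H_out = 8.644 kJ/mol
  T = 352.8 K: K = (3.318, 0.543, 0.397), RR gives ψ = 0.184, H_out = 6.145 kJ/mol
  T = 350.5 K: K = (3.241, 0.519, 0.383), RR gives ψ = 0.155, H_out = 4.952 kJ/mol
Linear interpolation between T = 350.5 (H_out = 4.952) and T = 352.8 (H_out = 6.145) on hF = 5.578 gives T ≈ 351.7 K, at which ψ = 0.17.

T = 351.7 K, V/F = 0.17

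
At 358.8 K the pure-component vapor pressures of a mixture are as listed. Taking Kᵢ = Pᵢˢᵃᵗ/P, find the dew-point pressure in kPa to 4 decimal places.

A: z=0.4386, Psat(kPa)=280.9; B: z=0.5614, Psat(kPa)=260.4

Pdew = 269.0107 kPa

At the dew point ψ → 1, so Σzᵢ/Kᵢ = 1 with Kᵢ = Pᵢˢᵃᵗ/P ⇒ 1/P = Σzᵢ/Pᵢˢᵃᵗ.
1/P = 0.4386/280.9 + 0.5614/260.4 = 0.0037173 ⇒ P = 269.0107 kPa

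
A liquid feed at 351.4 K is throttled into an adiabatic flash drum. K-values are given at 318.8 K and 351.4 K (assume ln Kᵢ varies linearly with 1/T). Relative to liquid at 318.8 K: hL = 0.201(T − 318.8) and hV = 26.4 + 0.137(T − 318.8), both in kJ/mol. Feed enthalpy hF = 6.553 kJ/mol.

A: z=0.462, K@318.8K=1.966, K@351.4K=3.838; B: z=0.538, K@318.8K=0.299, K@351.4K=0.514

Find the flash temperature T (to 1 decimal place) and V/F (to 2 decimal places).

Adiabatic flash: solve Rachford–Rice at each trial T, then check hF = ψ·hV(T) + (1−ψ)·hL(T).
  T = 318.8 K: K = (1.966, 0.299), RR gives ψ = 0.102, H_out = 2.696 kJ/mol
  T = 351.4 K: K = (3.838, 0.514), RR gives ψ = 0.761, H_out = 25.056 kJ/mol
  T = 335.1 K: K = (2.792, 0.397), RR gives ψ = 0.466, H_out = 15.098 kJ/mol
  T = 327.0 K: K = (2.356, 0.346), RR gives ψ = 0.310, H_out = 9.663 kJ/mol
  T = 322.9 K: K = (2.154, 0.322), RR gives ψ = 0.215, H_out = 6.455 kJ/mol
  T = 324.9 K: K = (2.251, 0.334), RR gives ψ = 0.263, H_out = 8.074 kJ/mol
Linear interpolation between T = 322.9 (H_out = 6.455) and T = 324.9 (H_out = 8.074) on hF = 6.553 gives T ≈ 323.0 K, at which ψ = 0.22.

T = 323.0 K, V/F = 0.22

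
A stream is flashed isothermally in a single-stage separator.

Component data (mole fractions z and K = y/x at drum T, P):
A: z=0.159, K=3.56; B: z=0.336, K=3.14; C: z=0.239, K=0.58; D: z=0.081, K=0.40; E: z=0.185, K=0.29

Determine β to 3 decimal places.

Rachford–Rice: g(β) = Σ zᵢ(Kᵢ−1)/(1+β(Kᵢ−1)) = 0.
Check two-phase: ΣzᵢKᵢ = 1.846 > 1 and Σzᵢ/Kᵢ = 1.404 > 1, so g(0) = 0.846 > 0 and g(1) = -0.404 < 0.
Newton iteration, β⁰ = 0.5:
  β = 0.500: g = 0.1258, g' = -0.911 → β = 0.638
  β = 0.638: g = 0.0025, g' = -0.892 → β = 0.641
Converged at β = 0.641.

β = 0.641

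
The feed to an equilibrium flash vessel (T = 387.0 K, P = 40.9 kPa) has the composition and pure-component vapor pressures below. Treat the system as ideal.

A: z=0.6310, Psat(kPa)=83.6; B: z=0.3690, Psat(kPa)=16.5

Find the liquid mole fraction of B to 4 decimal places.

x_B = 0.6364

Raoult's law: Kᵢ = Pᵢˢᵃᵗ/P = Pᵢˢᵃᵗ/40.9.
  K_A = 83.6/40.9 = 2.044010, K_B = 16.5/40.9 = 0.403423
Let ψ = V/F and solve Σ zᵢ(Kᵢ−1)/(1+ψ(Kᵢ−1)) = 0.
g(0) = ΣzᵢKᵢ − 1 = 0.4386 and g(1) = 1 − Σzᵢ/Kᵢ = -0.2234, so a root lies in (0, 1).
Binary case is linear: z₁(K₁−1)(1+ψ(K₂−1)) + z₂(K₂−1)(1+ψ(K₁−1)) = 0
⇒ ψ = [z₁(K₁−1)+z₂(K₂−1)] / [−(K₁−1)(K₂−1)] = 0.43863/0.62283 = 0.7043
Compositions from xᵢ = zᵢ/(1+ψ(Kᵢ−1)), yᵢ = Kᵢxᵢ:
  A: x = 0.3636, y = 0.7433
  B: x = 0.6364, y = 0.2567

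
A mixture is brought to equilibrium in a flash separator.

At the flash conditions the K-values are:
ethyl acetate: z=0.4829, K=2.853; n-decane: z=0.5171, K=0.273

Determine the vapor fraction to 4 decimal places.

ψ = 0.3852

Binary case is linear: z₁(K₁−1)(1+ψ(K₂−1)) + z₂(K₂−1)(1+ψ(K₁−1)) = 0
⇒ ψ = [z₁(K₁−1)+z₂(K₂−1)] / [−(K₁−1)(K₂−1)] = 0.51888/1.34713 = 0.3852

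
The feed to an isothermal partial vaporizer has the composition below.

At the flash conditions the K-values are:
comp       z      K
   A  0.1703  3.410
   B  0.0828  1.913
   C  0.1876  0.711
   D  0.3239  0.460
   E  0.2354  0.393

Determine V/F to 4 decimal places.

Rachford–Rice: g(V/F) = Σ zᵢ(Kᵢ−1)/(1+V/F(Kᵢ−1)) = 0.
Feasibility: ΣzᵢKᵢ = 1.1140, Σzᵢ/Kᵢ = 1.6602 — both > 1, two phases present.
Newton–Raphson from V/F = 0.5:
  V/F = 0.5000: g = -0.27009, g' = -0.6134 → V/F = 0.0597
  V/F = 0.0597: g = 0.04633, g' = -1.0285 → V/F = 0.1047
  V/F = 0.1047: g = 0.00281, g' = -0.9098 → V/F = 0.1078
Converged at V/F = 0.1078.

V/F = 0.1078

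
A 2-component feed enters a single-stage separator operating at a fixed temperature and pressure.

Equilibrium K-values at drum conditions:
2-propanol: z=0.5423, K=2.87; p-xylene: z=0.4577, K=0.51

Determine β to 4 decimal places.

β = 0.8620

Newton iteration, β⁰ = 0.39:
  β = 0.3900: g = 0.30917, g' = -0.8021 → β = 0.7755
  β = 0.7755: g = 0.05219, g' = -0.6018 → β = 0.8622
  β = 0.8622: g = -0.00012, g' = -0.6074 → β = 0.8620
Converged at β = 0.8620.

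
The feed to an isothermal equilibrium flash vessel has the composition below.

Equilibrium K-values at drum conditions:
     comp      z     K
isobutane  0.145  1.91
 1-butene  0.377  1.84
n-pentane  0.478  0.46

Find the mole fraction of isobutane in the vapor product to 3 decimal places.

y_isobutane = 0.202

Material balance + equilibrium reduce to Σ zᵢ(Kᵢ−1)/(1+β(Kᵢ−1)) = 0.
g(0) = ΣzᵢKᵢ − 1 = 0.191 and g(1) = 1 − Σzᵢ/Kᵢ = -0.320, so a root lies in (0, 1).
Iterate (Newton) starting at β = 0.51:
  β = 0.510: g = -0.0444, g' = -0.452 → β = 0.412
  β = 0.412: g = -0.0006, g' = -0.441 → β = 0.410
Converged at β = 0.410.
Compositions from xᵢ = zᵢ/(1+β(Kᵢ−1)), yᵢ = Kᵢxᵢ:
  isobutane: x = 0.106, y = 0.202
  1-butene: x = 0.280, y = 0.516
  n-pentane: x = 0.614, y = 0.282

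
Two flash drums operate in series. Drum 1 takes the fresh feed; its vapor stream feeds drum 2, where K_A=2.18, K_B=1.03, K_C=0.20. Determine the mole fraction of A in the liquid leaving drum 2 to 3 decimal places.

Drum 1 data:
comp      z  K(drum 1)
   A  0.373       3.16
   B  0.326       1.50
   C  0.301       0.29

x_A (drum 2) = 0.256

Drum 1:
Material balance + equilibrium reduce to Σ zᵢ(Kᵢ−1)/(1+ψ₁(Kᵢ−1)) = 0.
Check two-phase: ΣzᵢKᵢ = 1.755 > 1 and Σzᵢ/Kᵢ = 1.373 > 1, so g(0) = 0.755 > 0 and g(1) = -0.373 < 0.
Newton–Raphson from ψ₁ = 0.59:
  ψ₁ = 0.590: g = 0.1123, g' = -0.834 → ψ₁ = 0.725
  ψ₁ = 0.725: g = -0.0065, g' = -0.952 → ψ₁ = 0.718
Converged at ψ₁ = 0.718.
Drum-1 compositions:
  A: x = 0.146, y = 0.462
  B: x = 0.240, y = 0.360
  C: x = 0.614, y = 0.178
Drum-2 feed = drum-1 vapor: z₂ = (0.4621, 0.3598, 0.1780).
Drum 2:
Rachford–Rice: g(ψ₂) = Σ zᵢ(Kᵢ−1)/(1+ψ₂(Kᵢ−1)) = 0.
g(0) = ΣzᵢKᵢ − 1 = 0.414 and g(1) = 1 − Σzᵢ/Kᵢ = -0.451, so a root lies in (0, 1).
Newton iteration, ψ₂⁰ = 0.5:
  ψ₂ = 0.500: g = 0.1162, g' = -0.571 → ψ₂ = 0.703
  ψ₂ = 0.703: g = -0.0172, g' = -0.788 → ψ₂ = 0.682
  ψ₂ = 0.682: g = -0.0004, g' = -0.749 → ψ₂ = 0.681
Converged at ψ₂ = 0.681.
  A: x = 0.256, y = 0.559
  B: x = 0.353, y = 0.363
  C: x = 0.391, y = 0.078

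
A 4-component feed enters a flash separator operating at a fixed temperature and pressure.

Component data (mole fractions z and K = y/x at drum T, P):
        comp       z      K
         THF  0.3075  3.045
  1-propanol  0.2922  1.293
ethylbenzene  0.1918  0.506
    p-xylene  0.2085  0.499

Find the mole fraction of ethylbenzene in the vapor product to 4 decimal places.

Newton iteration, V/F⁰ = 0.68:
  V/F = 0.6800: g = 0.03333, g' = -0.4690 → V/F = 0.7511
Converged at V/F = 0.7511.
Compositions from xᵢ = zᵢ/(1+V/F(Kᵢ−1)), yᵢ = Kᵢxᵢ:
  THF: x = 0.1213, y = 0.3692
  1-propanol: x = 0.2395, y = 0.3097
  ethylbenzene: x = 0.3050, y = 0.1543
  p-xylene: x = 0.3343, y = 0.1668

y_ethylbenzene = 0.1543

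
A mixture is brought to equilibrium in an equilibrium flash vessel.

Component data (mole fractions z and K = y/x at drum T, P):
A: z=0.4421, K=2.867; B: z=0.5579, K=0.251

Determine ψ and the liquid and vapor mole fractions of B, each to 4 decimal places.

Rachford–Rice: g(ψ) = Σ zᵢ(Kᵢ−1)/(1+ψ(Kᵢ−1)) = 0.
Check two-phase: ΣzᵢKᵢ = 1.4075 > 1 and Σzᵢ/Kᵢ = 2.3769 > 1, so g(0) = 0.4075 > 0 and g(1) = -1.3769 < 0.
Binary case is linear: z₁(K₁−1)(1+ψ(K₂−1)) + z₂(K₂−1)(1+ψ(K₁−1)) = 0
⇒ ψ = [z₁(K₁−1)+z₂(K₂−1)] / [−(K₁−1)(K₂−1)] = 0.40753/1.39838 = 0.2914
Compositions from xᵢ = zᵢ/(1+ψ(Kᵢ−1)), yᵢ = Kᵢxᵢ:
  A: x = 0.2863, y = 0.8209
  B: x = 0.7137, y = 0.1791

ψ = 0.2914, x_B = 0.7137, y_B = 0.1791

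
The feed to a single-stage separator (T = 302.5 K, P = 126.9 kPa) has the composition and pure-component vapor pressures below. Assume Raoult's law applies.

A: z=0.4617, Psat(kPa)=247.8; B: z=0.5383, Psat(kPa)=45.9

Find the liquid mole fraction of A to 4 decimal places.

x_A = 0.4012

Raoult's law: Kᵢ = Pᵢˢᵃᵗ/P = Pᵢˢᵃᵗ/126.9.
  K_A = 247.8/126.9 = 1.952719, K_B = 45.9/126.9 = 0.361702
Let ψ = V/F and solve Σ zᵢ(Kᵢ−1)/(1+ψ(Kᵢ−1)) = 0.
g(0) = ΣzᵢKᵢ − 1 = 0.0963 and g(1) = 1 − Σzᵢ/Kᵢ = -0.7247, so a root lies in (0, 1).
Binary case is linear: z₁(K₁−1)(1+ψ(K₂−1)) + z₂(K₂−1)(1+ψ(K₁−1)) = 0
⇒ ψ = [z₁(K₁−1)+z₂(K₂−1)] / [−(K₁−1)(K₂−1)] = 0.09627/0.60812 = 0.1583
Compositions from xᵢ = zᵢ/(1+ψ(Kᵢ−1)), yᵢ = Kᵢxᵢ:
  A: x = 0.4012, y = 0.7834
  B: x = 0.5988, y = 0.2166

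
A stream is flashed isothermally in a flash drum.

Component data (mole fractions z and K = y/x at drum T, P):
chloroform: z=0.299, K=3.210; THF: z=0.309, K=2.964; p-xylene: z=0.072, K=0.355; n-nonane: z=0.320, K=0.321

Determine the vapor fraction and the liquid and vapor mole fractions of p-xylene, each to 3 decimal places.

Let ψ = V/F and solve Σ zᵢ(Kᵢ−1)/(1+ψ(Kᵢ−1)) = 0.
g(0) = ΣzᵢKᵢ − 1 = 1.004 and g(1) = 1 − Σzᵢ/Kᵢ = -0.397, so a root lies in (0, 1).
Newton iteration, ψ⁰ = 0.5:
  ψ = 0.500: g = 0.2226, g' = -1.036 → ψ = 0.715
Converged at ψ = 0.715.
Compositions from xᵢ = zᵢ/(1+ψ(Kᵢ−1)), yᵢ = Kᵢxᵢ:
  chloroform: x = 0.116, y = 0.372
  THF: x = 0.129, y = 0.381
  p-xylene: x = 0.134, y = 0.047
  n-nonane: x = 0.622, y = 0.200

ψ = 0.715, x_p-xylene = 0.134, y_p-xylene = 0.047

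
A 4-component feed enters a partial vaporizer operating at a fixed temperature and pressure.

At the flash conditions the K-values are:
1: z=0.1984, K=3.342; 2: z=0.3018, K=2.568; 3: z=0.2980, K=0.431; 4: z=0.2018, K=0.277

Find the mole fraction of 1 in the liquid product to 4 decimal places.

Rachford–Rice: g(ψ) = Σ zᵢ(Kᵢ−1)/(1+ψ(Kᵢ−1)) = 0.
Check two-phase: ΣzᵢKᵢ = 1.6224 > 1 and Σzᵢ/Kᵢ = 1.5968 > 1, so g(0) = 0.6224 > 0 and g(1) = -0.5968 < 0.
Iterate (Newton) starting at ψ = 0.64:
  ψ = 0.6400: g = -0.11609, g' = -0.9632 → ψ = 0.5195
  ψ = 0.5195: g = -0.00395, g' = -0.9118 → ψ = 0.5151
Converged at ψ = 0.5151.
Compositions from xᵢ = zᵢ/(1+ψ(Kᵢ−1)), yᵢ = Kᵢxᵢ:
  1: x = 0.0899, y = 0.3005
  2: x = 0.1669, y = 0.4287
  3: x = 0.4216, y = 0.1817
  4: x = 0.3216, y = 0.0891

x_1 = 0.0899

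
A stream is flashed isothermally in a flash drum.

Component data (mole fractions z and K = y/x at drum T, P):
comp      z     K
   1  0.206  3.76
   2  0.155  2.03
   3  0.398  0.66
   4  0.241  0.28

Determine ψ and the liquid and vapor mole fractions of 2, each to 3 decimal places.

Material balance + equilibrium reduce to Σ zᵢ(Kᵢ−1)/(1+ψ(Kᵢ−1)) = 0.
Check two-phase: ΣzᵢKᵢ = 1.419 > 1 and Σzᵢ/Kᵢ = 1.595 > 1, so g(0) = 0.419 > 0 and g(1) = -0.595 < 0.
Newton–Raphson from ψ = 0.48:
  ψ = 0.480: g = -0.0755, g' = -0.721 → ψ = 0.375
  ψ = 0.375: g = 0.0015, g' = -0.759 → ψ = 0.377
Converged at ψ = 0.377.
Compositions from xᵢ = zᵢ/(1+ψ(Kᵢ−1)), yᵢ = Kᵢxᵢ:
  1: x = 0.101, y = 0.379
  2: x = 0.112, y = 0.227
  3: x = 0.457, y = 0.301
  4: x = 0.331, y = 0.093

ψ = 0.377, x_2 = 0.112, y_2 = 0.227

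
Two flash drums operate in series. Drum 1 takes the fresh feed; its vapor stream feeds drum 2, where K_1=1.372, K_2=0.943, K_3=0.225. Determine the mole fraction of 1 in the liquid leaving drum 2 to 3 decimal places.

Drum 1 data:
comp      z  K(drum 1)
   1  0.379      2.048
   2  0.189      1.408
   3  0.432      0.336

Drum 1:
Let ψ₁ = V/F and solve Σ zᵢ(Kᵢ−1)/(1+ψ₁(Kᵢ−1)) = 0.
Check two-phase: ΣzᵢKᵢ = 1.187 > 1 and Σzᵢ/Kᵢ = 1.605 > 1, so g(0) = 0.187 > 0 and g(1) = -0.605 < 0.
Newton–Raphson from ψ₁ = 0.5:
  ψ₁ = 0.500: g = -0.1047, g' = -0.628 → ψ₁ = 0.333
  ψ₁ = 0.333: g = -0.0060, g' = -0.567 → ψ₁ = 0.323
  ψ₁ = 0.323: g = -0.0000, g' = -0.566 → ψ₁ = 0.322
Converged at ψ₁ = 0.322.
Drum-1 compositions:
  1: x = 0.283, y = 0.580
  2: x = 0.167, y = 0.235
  3: x = 0.550, y = 0.185
Drum-2 feed = drum-1 vapor: z₂ = (0.5801, 0.2352, 0.1847).
Drum 2:
Let ψ₂ = V/F and solve Σ zᵢ(Kᵢ−1)/(1+ψ₂(Kᵢ−1)) = 0.
g(0) = ΣzᵢKᵢ − 1 = 0.059 and g(1) = 1 − Σzᵢ/Kᵢ = -0.493, so a root lies in (0, 1).
Newton–Raphson from ψ₂ = 0.46:
  ψ₂ = 0.460: g = -0.0519, g' = -0.327 → ψ₂ = 0.301
  ψ₂ = 0.301: g = -0.0063, g' = -0.255 → ψ₂ = 0.276
Converged at ψ₂ = 0.276.
  1: x = 0.526, y = 0.722
  2: x = 0.239, y = 0.225
  3: x = 0.235, y = 0.053

x_1 (drum 2) = 0.526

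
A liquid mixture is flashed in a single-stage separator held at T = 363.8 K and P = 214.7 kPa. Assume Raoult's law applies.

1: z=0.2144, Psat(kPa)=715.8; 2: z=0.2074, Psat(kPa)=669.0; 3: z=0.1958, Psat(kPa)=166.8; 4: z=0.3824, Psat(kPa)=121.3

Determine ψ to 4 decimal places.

Raoult's law: Kᵢ = Pᵢˢᵃᵗ/P = Pᵢˢᵃᵗ/214.7.
  K_1 = 715.8/214.7 = 3.333954, K_2 = 669.0/214.7 = 3.115976, K_3 = 166.8/214.7 = 0.776898, K_4 = 121.3/214.7 = 0.564974
Let ψ = V/F and solve Σ zᵢ(Kᵢ−1)/(1+ψ(Kᵢ−1)) = 0.
g(0) = ΣzᵢKᵢ − 1 = 0.7292 and g(1) = 1 − Σzᵢ/Kᵢ = -0.0597, so a root lies in (0, 1).
Newton–Raphson from ψ = 0.55:
  ψ = 0.5500: g = 0.15347, g' = -0.5600 → ψ = 0.8241
  ψ = 0.8241: g = 0.01829, g' = -0.4505 → ψ = 0.8647
  ψ = 0.8647: g = 0.00012, g' = -0.4451 → ψ = 0.8649
Converged at ψ = 0.8649.

ψ = 0.8649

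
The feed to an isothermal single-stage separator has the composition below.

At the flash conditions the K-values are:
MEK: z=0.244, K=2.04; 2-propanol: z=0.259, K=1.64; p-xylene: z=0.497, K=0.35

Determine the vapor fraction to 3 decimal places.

ψ = 0.174

Material balance + equilibrium reduce to Σ zᵢ(Kᵢ−1)/(1+ψ(Kᵢ−1)) = 0.
Feasibility: ΣzᵢKᵢ = 1.096, Σzᵢ/Kᵢ = 1.698 — both > 1, two phases present.
Iterate (Newton) starting at ψ = 0.5:
  ψ = 0.500: g = -0.1861, g' = -0.636 → ψ = 0.207
  ψ = 0.207: g = -0.0183, g' = -0.542 → ψ = 0.174
Converged at ψ = 0.174.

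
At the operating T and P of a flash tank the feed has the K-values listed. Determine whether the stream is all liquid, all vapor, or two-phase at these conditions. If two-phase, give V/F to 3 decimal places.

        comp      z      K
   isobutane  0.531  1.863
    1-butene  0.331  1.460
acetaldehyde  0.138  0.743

all vapor

ΣzᵢKᵢ = 1.575; Σzᵢ/Kᵢ = 0.697.
Since Σzᵢ/Kᵢ < 1 the mixture is above its dew point — single vapor phase.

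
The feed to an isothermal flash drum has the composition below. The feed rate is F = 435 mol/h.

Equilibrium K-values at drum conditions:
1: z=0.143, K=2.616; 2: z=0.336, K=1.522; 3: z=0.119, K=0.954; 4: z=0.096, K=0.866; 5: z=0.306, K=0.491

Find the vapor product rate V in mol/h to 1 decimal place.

Newton iteration, β⁰ = 0.36:
  β = 0.360: g = 0.0840, g' = -0.335 → β = 0.611
  β = 0.611: g = 0.0037, g' = -0.316 → β = 0.622
Converged at β = 0.622.
Then V = β·F = 0.6222·435 = 270.7 mol/h and L = F − V = 164.3 mol/h.

V = 270.7 mol/h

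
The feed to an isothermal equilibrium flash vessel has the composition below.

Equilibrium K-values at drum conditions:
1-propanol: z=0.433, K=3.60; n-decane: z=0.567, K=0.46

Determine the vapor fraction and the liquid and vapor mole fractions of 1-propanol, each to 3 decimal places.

Material balance + equilibrium reduce to Σ zᵢ(Kᵢ−1)/(1+ψ(Kᵢ−1)) = 0.
Feasibility: ΣzᵢKᵢ = 1.820, Σzᵢ/Kᵢ = 1.353 — both > 1, two phases present.
Binary case is linear: z₁(K₁−1)(1+ψ(K₂−1)) + z₂(K₂−1)(1+ψ(K₁−1)) = 0
⇒ ψ = [z₁(K₁−1)+z₂(K₂−1)] / [−(K₁−1)(K₂−1)] = 0.8196/1.4040 = 0.584
Compositions from xᵢ = zᵢ/(1+ψ(Kᵢ−1)), yᵢ = Kᵢxᵢ:
  1-propanol: x = 0.172, y = 0.619
  n-decane: x = 0.828, y = 0.381

ψ = 0.584, x_1-propanol = 0.172, y_1-propanol = 0.619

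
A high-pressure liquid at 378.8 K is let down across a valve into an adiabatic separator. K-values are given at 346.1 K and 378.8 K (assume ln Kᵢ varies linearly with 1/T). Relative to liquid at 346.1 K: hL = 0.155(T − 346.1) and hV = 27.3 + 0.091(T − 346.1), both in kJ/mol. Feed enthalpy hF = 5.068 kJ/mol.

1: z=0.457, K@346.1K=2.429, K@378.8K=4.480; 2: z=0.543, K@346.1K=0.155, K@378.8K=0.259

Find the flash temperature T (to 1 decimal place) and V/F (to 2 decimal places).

Adiabatic flash: solve Rachford–Rice at each trial T, then check hF = ψ·hV(T) + (1−ψ)·hL(T).
  T = 346.1 K: K = (2.429, 0.155), RR gives ψ = 0.161, H_out = 4.391 kJ/mol
  T = 378.8 K: K = (4.480, 0.259), RR gives ψ = 0.461, H_out = 16.681 kJ/mol
  T = 362.5 K: K = (3.348, 0.203), RR gives ψ = 0.342, H_out = 11.520 kJ/mol
  T = 354.3 K: K = (2.862, 0.178), RR gives ψ = 0.264, H_out = 8.347 kJ/mol
  T = 350.2 K: K = (2.639, 0.166), RR gives ψ = 0.217, H_out = 6.498 kJ/mol
  T = 348.1 K: K = (2.530, 0.160), RR gives ψ = 0.189, H_out = 5.456 kJ/mol
Linear interpolation between T = 346.1 (H_out = 4.391) and T = 348.1 (H_out = 5.456) on hF = 5.068 gives T ≈ 347.4 K, at which ψ = 0.18.

T = 347.4 K, V/F = 0.18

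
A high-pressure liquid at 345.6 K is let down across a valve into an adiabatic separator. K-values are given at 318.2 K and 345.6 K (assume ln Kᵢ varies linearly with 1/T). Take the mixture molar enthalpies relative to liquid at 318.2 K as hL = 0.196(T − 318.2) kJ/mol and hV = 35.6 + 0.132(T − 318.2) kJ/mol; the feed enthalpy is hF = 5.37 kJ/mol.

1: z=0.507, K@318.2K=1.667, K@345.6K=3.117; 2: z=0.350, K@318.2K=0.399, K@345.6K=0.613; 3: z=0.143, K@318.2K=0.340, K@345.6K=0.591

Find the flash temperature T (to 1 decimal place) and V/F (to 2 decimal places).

T = 319.4 K, V/F = 0.14

Adiabatic flash: solve Rachford–Rice at each trial T, then check hF = ψ·hV(T) + (1−ψ)·hL(T).
  T = 318.2 K: K = (1.667, 0.399, 0.340), RR gives ψ = 0.081, H_out = 2.885 kJ/mol
  T = 345.6 K: K = (3.117, 0.613, 0.591), RR gives ψ = 1.000, H_out = 39.217 kJ/mol
  T = 331.9 K: K = (2.309, 0.499, 0.453), RR gives ψ = 0.609, H_out = 23.817 kJ/mol
  T = 325.0 K: K = (1.966, 0.447, 0.393), RR gives ψ = 0.381, H_out = 14.731 kJ/mol
  T = 321.6 K: K = (1.812, 0.423, 0.366), RR gives ψ = 0.246, H_out = 9.383 kJ/mol
  T = 319.9 K: K = (1.738, 0.411, 0.353), RR gives ψ = 0.169, H_out = 6.319 kJ/mol
Linear interpolation between T = 318.2 (H_out = 2.885) and T = 319.9 (H_out = 6.319) on hF = 5.37 gives T ≈ 319.4 K, at which ψ = 0.14.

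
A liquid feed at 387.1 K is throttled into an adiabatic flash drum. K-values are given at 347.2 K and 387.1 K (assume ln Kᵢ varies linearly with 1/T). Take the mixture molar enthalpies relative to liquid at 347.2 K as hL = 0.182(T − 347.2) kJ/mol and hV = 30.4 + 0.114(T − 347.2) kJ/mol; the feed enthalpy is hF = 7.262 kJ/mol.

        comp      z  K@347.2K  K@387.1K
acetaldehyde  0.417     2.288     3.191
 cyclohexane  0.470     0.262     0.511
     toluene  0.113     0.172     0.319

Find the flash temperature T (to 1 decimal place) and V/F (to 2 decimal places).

Adiabatic flash: solve Rachford–Rice at each trial T, then check hF = ψ·hV(T) + (1−ψ)·hL(T).
  T = 347.2 K: K = (2.288, 0.262, 0.172), RR gives ψ = 0.099, H_out = 3.017 kJ/mol
  T = 387.1 K: K = (3.191, 0.511, 0.319), RR gives ψ = 0.520, H_out = 21.649 kJ/mol
  T = 367.1 K: K = (2.725, 0.372, 0.238), RR gives ψ = 0.299, H_out = 12.305 kJ/mol
  T = 357.1 K: K = (2.502, 0.314, 0.203), RR gives ψ = 0.201, H_out = 7.766 kJ/mol
  T = 352.1 K: K = (2.393, 0.287, 0.187), RR gives ψ = 0.151, H_out = 5.417 kJ/mol
  T = 354.6 K: K = (2.447, 0.300, 0.195), RR gives ψ = 0.176, H_out = 6.602 kJ/mol
  T = 355.9 K: K = (2.476, 0.307, 0.199), RR gives ψ = 0.189, H_out = 7.209 kJ/mol
Linear interpolation between T = 355.9 (H_out = 7.209) and T = 357.1 (H_out = 7.766) on hF = 7.262 gives T ≈ 356.0 K, at which ψ = 0.19.

T = 356.0 K, V/F = 0.19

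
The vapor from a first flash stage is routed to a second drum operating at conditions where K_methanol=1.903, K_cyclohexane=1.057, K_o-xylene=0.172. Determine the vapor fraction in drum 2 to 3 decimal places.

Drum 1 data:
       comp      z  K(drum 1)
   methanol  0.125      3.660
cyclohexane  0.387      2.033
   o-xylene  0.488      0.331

V/F (drum 2) = 0.151

Drum 1:
Rachford–Rice: g(ψ₁) = Σ zᵢ(Kᵢ−1)/(1+ψ₁(Kᵢ−1)) = 0.
Check two-phase: ΣzᵢKᵢ = 1.406 > 1 and Σzᵢ/Kᵢ = 1.699 > 1, so g(0) = 0.406 > 0 and g(1) = -0.699 < 0.
Newton iteration, ψ₁⁰ = 0.5:
  ψ₁ = 0.500: g = -0.0842, g' = -0.836 → ψ₁ = 0.399
  ψ₁ = 0.399: g = -0.0011, g' = -0.822 → ψ₁ = 0.398
Converged at ψ₁ = 0.398.
Drum-1 compositions:
  methanol: x = 0.061, y = 0.222
  cyclohexane: x = 0.274, y = 0.558
  o-xylene: x = 0.665, y = 0.220
Drum-2 feed = drum-1 vapor: z₂ = (0.2223, 0.5576, 0.2201).
Drum 2:
Newton iteration, ψ₂⁰ = 0.5:
  ψ₂ = 0.500: g = -0.1418, g' = -0.527 → ψ₂ = 0.231
  ψ₂ = 0.231: g = -0.0279, g' = -0.357 → ψ₂ = 0.153
  ψ₂ = 0.153: g = -0.0007, g' = -0.340 → ψ₂ = 0.151
Converged at ψ₂ = 0.151.
  methanol: x = 0.196, y = 0.372
  cyclohexane: x = 0.553, y = 0.584
  o-xylene: x = 0.251, y = 0.043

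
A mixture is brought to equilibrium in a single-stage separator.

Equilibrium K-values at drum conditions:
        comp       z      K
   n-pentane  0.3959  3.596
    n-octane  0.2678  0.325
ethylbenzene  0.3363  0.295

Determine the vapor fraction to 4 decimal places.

Let ψ = V/F and solve Σ zᵢ(Kᵢ−1)/(1+ψ(Kᵢ−1)) = 0.
g(0) = ΣzᵢKᵢ − 1 = 0.6099 and g(1) = 1 − Σzᵢ/Kᵢ = -1.0741, so a root lies in (0, 1).
Iterate (Newton) starting at ψ = 0.45:
  ψ = 0.4500: g = -0.13287, g' = -1.1778 → ψ = 0.3372
  ψ = 0.3372: g = 0.00298, g' = -1.2508 → ψ = 0.3396
Converged at ψ = 0.3396.

ψ = 0.3396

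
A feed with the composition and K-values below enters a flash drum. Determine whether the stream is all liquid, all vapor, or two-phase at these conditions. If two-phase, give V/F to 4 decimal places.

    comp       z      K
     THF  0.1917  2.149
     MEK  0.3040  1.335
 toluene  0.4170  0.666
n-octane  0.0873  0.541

ΣzᵢKᵢ = 1.1428; Σzᵢ/Kᵢ = 1.1044.
Both exceed 1, so a two-phase solution exists.
Rachford–Rice: g(ψ) = Σ zᵢ(Kᵢ−1)/(1+ψ(Kᵢ−1)) = 0.
Iterate (Newton) starting at ψ = 0.5:
  ψ = 0.5000: g = 0.00792, g' = -0.2251 → ψ = 0.5352
  ψ = 0.5352: g = 0.00004, g' = -0.2229 → ψ = 0.5353
Converged at ψ = 0.5353.

two-phase, V/F = 0.5353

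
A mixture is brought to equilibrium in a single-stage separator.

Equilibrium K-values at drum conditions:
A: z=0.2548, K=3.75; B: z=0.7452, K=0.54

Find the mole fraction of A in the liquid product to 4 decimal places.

x_A = 0.1433

Rachford–Rice: g(ψ) = Σ zᵢ(Kᵢ−1)/(1+ψ(Kᵢ−1)) = 0.
g(0) = ΣzᵢKᵢ − 1 = 0.3579 and g(1) = 1 − Σzᵢ/Kᵢ = -0.4479, so a root lies in (0, 1).
Binary case is linear: z₁(K₁−1)(1+ψ(K₂−1)) + z₂(K₂−1)(1+ψ(K₁−1)) = 0
⇒ ψ = [z₁(K₁−1)+z₂(K₂−1)] / [−(K₁−1)(K₂−1)] = 0.35791/1.26500 = 0.2829
Compositions from xᵢ = zᵢ/(1+ψ(Kᵢ−1)), yᵢ = Kᵢxᵢ:
  A: x = 0.1433, y = 0.5374
  B: x = 0.8567, y = 0.4626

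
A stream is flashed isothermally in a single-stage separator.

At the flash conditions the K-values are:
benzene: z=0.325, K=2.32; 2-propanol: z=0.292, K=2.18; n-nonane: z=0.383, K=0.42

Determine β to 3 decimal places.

β = 0.758

Rachford–Rice: g(β) = Σ zᵢ(Kᵢ−1)/(1+β(Kᵢ−1)) = 0.
Check two-phase: ΣzᵢKᵢ = 1.551 > 1 and Σzᵢ/Kᵢ = 1.186 > 1, so g(0) = 0.551 > 0 and g(1) = -0.186 < 0.
Newton–Raphson from β = 0.5:
  β = 0.500: g = 0.1623, g' = -0.622 → β = 0.761
  β = 0.761: g = -0.0020, g' = -0.667 → β = 0.758
Converged at β = 0.758.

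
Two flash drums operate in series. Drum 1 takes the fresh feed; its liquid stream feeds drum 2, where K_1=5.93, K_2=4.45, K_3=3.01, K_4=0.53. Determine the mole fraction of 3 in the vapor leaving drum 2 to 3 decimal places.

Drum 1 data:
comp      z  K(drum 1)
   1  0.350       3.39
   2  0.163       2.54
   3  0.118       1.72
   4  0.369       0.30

y_3 (drum 2) = 0.130

Drum 1:
Material balance + equilibrium reduce to Σ zᵢ(Kᵢ−1)/(1+ψ₁(Kᵢ−1)) = 0.
g(0) = ΣzᵢKᵢ − 1 = 0.914 and g(1) = 1 − Σzᵢ/Kᵢ = -0.466, so a root lies in (0, 1).
Newton iteration, ψ₁⁰ = 0.5:
  ψ₁ = 0.500: g = 0.1880, g' = -0.999 → ψ₁ = 0.688
  ψ₁ = 0.688: g = -0.0034, g' = -1.077 → ψ₁ = 0.685
Converged at ψ₁ = 0.685.
Drum-1 compositions:
  1: x = 0.133, y = 0.450
  2: x = 0.079, y = 0.201
  3: x = 0.079, y = 0.136
  4: x = 0.709, y = 0.213
Drum-2 feed = drum-1 liquid: z₂ = (0.1327, 0.0793, 0.0790, 0.7089).
Drum 2:
Material balance + equilibrium reduce to Σ zᵢ(Kᵢ−1)/(1+ψ₂(Kᵢ−1)) = 0.
Feasibility: ΣzᵢKᵢ = 1.754, Σzᵢ/Kᵢ = 1.404 — both > 1, two phases present.
Iterate (Newton) starting at ψ₂ = 0.5:
  ψ₂ = 0.500: g = -0.0671, g' = -0.743 → ψ₂ = 0.410
  ψ₂ = 0.410: g = 0.0045, g' = -0.852 → ψ₂ = 0.415
Converged at ψ₂ = 0.415.
  1: x = 0.044, y = 0.258
  2: x = 0.033, y = 0.145
  3: x = 0.043, y = 0.130
  4: x = 0.881, y = 0.467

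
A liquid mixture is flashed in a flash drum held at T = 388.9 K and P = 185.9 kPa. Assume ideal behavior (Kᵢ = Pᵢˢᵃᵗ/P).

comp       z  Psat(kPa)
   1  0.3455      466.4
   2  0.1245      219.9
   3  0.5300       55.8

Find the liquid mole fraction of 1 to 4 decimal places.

x_1 = 0.2688

Raoult's law: Kᵢ = Pᵢˢᵃᵗ/P = Pᵢˢᵃᵗ/185.9.
  K_1 = 466.4/185.9 = 2.508876, K_2 = 219.9/185.9 = 1.182894, K_3 = 55.8/185.9 = 0.300161
Material balance + equilibrium reduce to Σ zᵢ(Kᵢ−1)/(1+ψ(Kᵢ−1)) = 0.
g(0) = ΣzᵢKᵢ − 1 = 0.1732 and g(1) = 1 − Σzᵢ/Kᵢ = -1.0087, so a root lies in (0, 1).
Newton iteration, ψ⁰ = 0.5:
  ψ = 0.5000: g = -0.25256, g' = -0.8733 → ψ = 0.2108
  ψ = 0.2108: g = -0.01766, g' = -0.8138 → ψ = 0.1891
  ψ = 0.1891: g = 0.00011, g' = -0.8248 → ψ = 0.1892
Converged at ψ = 0.1892.
Compositions from xᵢ = zᵢ/(1+ψ(Kᵢ−1)), yᵢ = Kᵢxᵢ:
  1: x = 0.2688, y = 0.6743
  2: x = 0.1203, y = 0.1423
  3: x = 0.6109, y = 0.1834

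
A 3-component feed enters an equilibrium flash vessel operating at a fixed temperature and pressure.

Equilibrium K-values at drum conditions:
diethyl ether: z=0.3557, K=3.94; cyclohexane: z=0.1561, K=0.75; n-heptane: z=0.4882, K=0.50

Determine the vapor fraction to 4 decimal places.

ψ = 0.5758

Rachford–Rice: g(ψ) = Σ zᵢ(Kᵢ−1)/(1+ψ(Kᵢ−1)) = 0.
g(0) = ΣzᵢKᵢ − 1 = 0.7626 and g(1) = 1 − Σzᵢ/Kᵢ = -0.2748, so a root lies in (0, 1).
Iterate (Newton) starting at ψ = 0.5:
  ψ = 0.5000: g = 0.05332, g' = -0.7337 → ψ = 0.5727
  ψ = 0.5727: g = 0.00209, g' = -0.6798 → ψ = 0.5758
Converged at ψ = 0.5758.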